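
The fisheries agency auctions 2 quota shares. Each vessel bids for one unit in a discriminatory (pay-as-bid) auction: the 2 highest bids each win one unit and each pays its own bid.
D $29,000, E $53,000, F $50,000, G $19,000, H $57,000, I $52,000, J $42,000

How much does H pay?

H pays $57,000

Sorting: 57,000 (H), 53,000 (E), 52,000 (I), 50,000 (F), …
Winners (2 units): H, E.
H wins → own bid $57,000.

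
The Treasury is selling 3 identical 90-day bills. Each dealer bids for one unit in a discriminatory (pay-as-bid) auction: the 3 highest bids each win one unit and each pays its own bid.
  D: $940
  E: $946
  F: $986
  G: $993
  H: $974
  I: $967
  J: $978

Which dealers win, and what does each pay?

G $993, F $986, J $978

Ordering the bids: 993 (G), 986 (F), 978 (J), 974 (H), 967 (I), …
The 3 highest are G, F, J.
Each winner pays its own bid: G $993, F $986, J $978.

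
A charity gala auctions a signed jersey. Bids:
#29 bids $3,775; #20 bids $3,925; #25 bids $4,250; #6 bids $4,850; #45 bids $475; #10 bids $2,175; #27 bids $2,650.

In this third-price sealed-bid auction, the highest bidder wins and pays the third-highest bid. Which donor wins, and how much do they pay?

#6 pays $3,925

Third-price sealed-bid auction: the highest bidder wins and pays the third-highest bid.
Bids ranked: 4,850 (#6) > 4,250 (#25) > 3,925 (#20) > 3,775 (#29) > 2,650 (#27) > 2,175 (#10) > …
#6 wins; payment is bid #3 in the ranking = $3,925.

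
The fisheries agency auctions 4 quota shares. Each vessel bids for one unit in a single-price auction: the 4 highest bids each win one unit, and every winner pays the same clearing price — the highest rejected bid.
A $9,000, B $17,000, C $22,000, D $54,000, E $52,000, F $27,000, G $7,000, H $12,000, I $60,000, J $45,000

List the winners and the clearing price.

Bids ranked high→low: 60,000 (I), 54,000 (D), 52,000 (E), 45,000 (J), 27,000 (F), 22,000 (C), …
The 4 highest are I, D, E, J.
Clearing price = highest rejected bid = $27,000.

I, D, E, J; each pays $27,000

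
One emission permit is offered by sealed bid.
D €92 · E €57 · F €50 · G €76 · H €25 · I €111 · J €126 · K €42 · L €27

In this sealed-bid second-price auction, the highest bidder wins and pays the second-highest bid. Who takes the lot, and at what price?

J pays €111

Rule: the highest bidder wins and pays the second-highest bid.
Sorting bids: 126 (J) > 111 (I) > 92 (D) > 76 (G) > 57 (E) > 50 (F) > …
J is highest; pays the second-highest bid, €111.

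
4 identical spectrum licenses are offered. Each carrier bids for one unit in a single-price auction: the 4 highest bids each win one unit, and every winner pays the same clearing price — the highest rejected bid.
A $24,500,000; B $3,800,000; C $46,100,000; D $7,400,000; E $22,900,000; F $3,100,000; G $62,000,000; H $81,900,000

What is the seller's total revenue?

Total revenue: $91,600,000

Bids ranked high→low: 81,900,000 (H), 62,000,000 (G), 46,100,000 (C), 24,500,000 (A), 22,900,000 (E), 7,400,000 (D), …
The 4 highest are H, G, C, A.
Clearing price = highest rejected bid = $22,900,000.
Total revenue = 4 × $22,900,000 = $91,600,000.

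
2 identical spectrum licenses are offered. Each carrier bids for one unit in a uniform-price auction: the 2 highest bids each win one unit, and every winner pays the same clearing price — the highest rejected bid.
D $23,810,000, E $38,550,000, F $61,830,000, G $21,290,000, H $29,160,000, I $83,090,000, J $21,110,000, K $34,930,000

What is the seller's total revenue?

Bids ranked high→low: 83,090,000 (I), 61,830,000 (F), 38,550,000 (E), 34,930,000 (K), …
The 2 highest are I, F.
First losing bid is E's $38,550,000, which sets the uniform price.
Total revenue = 2 × $38,550,000 = $77,100,000.

Total revenue: $77,100,000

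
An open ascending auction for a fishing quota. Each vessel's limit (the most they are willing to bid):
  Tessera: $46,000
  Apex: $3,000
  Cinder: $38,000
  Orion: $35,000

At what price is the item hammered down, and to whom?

Limits ranked: 46,000 (Tessera) > 38,000 (Cinder) > 35,000 (Orion) > 3,000 (Apex)
Cinder is the last rival to drop out, at $38,000; Tessera remains and wins at that price.

Tessera wins at $38,000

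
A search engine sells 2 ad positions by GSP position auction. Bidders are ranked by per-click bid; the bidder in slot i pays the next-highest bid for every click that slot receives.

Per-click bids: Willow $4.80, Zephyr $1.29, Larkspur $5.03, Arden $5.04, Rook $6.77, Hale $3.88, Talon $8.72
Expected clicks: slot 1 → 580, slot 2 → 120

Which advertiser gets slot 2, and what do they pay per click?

Per-click bids in order: $8.72 (Talon) > $6.77 (Rook) > $5.04 (Arden) > …
Slot 2 goes to the second-ranked bidder, Rook, who pays the next bid down: $5.04/click.

Rook; $5.04 per click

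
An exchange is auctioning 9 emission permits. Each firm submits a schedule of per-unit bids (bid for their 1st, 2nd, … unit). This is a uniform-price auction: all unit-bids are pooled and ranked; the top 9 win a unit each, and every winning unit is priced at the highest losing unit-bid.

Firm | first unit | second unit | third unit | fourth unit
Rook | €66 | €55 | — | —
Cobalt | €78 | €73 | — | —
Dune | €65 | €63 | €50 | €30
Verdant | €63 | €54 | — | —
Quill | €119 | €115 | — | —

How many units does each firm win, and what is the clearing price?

Pooled unit-bids ranked (top 9): 119 (Quill-1), 115 (Quill-2), 78 (Cobalt-1), 73 (Cobalt-2), 66 (Rook-1), 65 (Dune-1), 63 (Dune-2), 63 (Verdant-1), 55 (Rook-2)
The (k+1)-th unit-bid is €54.
Allocation: Cobalt 2, Dune 2, Quill 2, Rook 2, Verdant 1.

Cobalt 2, Dune 2, Quill 2, Rook 2, Verdant 1; clearing price €54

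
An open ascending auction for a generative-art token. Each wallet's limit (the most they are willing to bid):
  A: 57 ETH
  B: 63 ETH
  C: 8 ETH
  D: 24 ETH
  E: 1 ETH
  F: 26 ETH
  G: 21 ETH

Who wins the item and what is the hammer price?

Limits ranked: 63 (B) > 57 (A) > 26 (F) > 24 (D) > 21 (G) > 8 (C) > …
A is the last rival to drop out, at 57 ETH; B remains and wins at that price.

B wins at 57 ETH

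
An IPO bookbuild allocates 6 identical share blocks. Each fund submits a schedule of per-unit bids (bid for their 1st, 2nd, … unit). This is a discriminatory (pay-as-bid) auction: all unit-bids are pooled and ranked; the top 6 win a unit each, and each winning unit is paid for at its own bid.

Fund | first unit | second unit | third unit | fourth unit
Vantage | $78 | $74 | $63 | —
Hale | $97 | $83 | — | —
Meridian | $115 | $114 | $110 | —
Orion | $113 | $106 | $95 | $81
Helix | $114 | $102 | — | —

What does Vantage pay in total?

Vantage pays $0

All unit-bids, highest first — top 6: 115 (Meridian-1), 114 (Meridian-2), 114 (Helix-1), 113 (Orion-1), 110 (Meridian-3), 106 (Orion-2)
Next rejected bid: $102 (not a price — pay-as-bid).
Vantage wins no units.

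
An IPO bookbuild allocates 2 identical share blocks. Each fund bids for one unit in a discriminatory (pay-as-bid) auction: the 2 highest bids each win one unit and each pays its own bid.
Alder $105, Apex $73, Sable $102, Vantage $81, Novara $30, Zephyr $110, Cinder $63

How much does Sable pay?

Sable pays $0

Ordering the bids: 110 (Zephyr), 105 (Alder), 102 (Sable), 81 (Vantage), …
The 2 highest are Zephyr, Alder.
Sable does not win → $0.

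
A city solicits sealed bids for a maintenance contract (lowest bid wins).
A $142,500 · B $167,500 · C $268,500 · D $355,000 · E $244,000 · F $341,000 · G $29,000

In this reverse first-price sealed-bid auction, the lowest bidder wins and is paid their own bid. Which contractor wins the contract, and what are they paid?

Bids ranked: 29,000 (G) < 142,500 (A) < 167,500 (B) < 244,000 (E) < 268,500 (C) < 341,000 (F) < …
G is lowest → is paid own bid, $29,000.

G is paid $29,000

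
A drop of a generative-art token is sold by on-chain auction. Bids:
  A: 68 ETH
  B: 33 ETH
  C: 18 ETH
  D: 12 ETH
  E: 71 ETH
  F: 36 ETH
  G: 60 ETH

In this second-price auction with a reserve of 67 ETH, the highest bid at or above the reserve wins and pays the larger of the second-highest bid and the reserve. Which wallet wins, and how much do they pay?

Bids in order: 71 (E) > 68 (A) > 60 (G) > 36 (F) > 33 (B) > 18 (C) > …
Highest eligible bid: E at 71 ETH.
max(second-highest 68 ETH, reserve 67 ETH) = 68 ETH; the reserve does not bind.

E pays 68 ETH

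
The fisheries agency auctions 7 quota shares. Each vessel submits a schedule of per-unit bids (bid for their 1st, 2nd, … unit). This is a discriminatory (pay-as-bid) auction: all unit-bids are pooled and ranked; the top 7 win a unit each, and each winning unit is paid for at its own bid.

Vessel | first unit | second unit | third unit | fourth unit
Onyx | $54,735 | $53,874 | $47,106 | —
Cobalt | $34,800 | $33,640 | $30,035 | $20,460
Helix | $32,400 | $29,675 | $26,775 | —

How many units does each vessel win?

Cobalt 3, Helix 1, Onyx 3

All unit-bids, highest first — top 7: 54,735 (Onyx-1), 53,874 (Onyx-2), 47,106 (Onyx-3), 34,800 (Cobalt-1), 33,640 (Cobalt-2), 32,400 (Helix-1), 30,035 (Cobalt-3)
Next rejected bid: $29,675 (not a price — pay-as-bid).
Allocation: Cobalt 3, Helix 1, Onyx 3.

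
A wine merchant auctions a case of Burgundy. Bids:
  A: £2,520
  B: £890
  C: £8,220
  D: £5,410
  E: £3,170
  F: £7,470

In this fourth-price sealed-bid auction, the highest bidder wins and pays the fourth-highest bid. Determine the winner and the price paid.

C pays £3,170

Sorting bids: 8,220 (C) > 7,470 (F) > 5,410 (D) > 3,170 (E) > 2,520 (A) > 890 (B)
C wins; payment is bid #4 in the ranking = £3,170.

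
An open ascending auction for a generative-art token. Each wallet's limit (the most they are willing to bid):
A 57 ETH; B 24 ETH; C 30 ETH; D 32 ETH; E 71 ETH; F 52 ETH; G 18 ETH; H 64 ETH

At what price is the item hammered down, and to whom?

Rule: the price rises until one bidder remains; the winner pays the price at which the last rival dropped out.
Sorting limits: 71 (E) > 64 (H) > 57 (A) > 52 (F) > 32 (D) > 30 (C) > …
Bidding ends when H exits at 64 ETH; E takes it.

E wins at 64 ETH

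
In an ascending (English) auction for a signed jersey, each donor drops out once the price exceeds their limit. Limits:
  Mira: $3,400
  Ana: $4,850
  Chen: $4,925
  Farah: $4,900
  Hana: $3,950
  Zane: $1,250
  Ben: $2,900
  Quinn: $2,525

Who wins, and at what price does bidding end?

Chen wins at $4,900

Limits ranked: 4,925 (Chen) > 4,900 (Farah) > 4,850 (Ana) > 3,950 (Hana) > 3,400 (Mira) > 2,900 (Ben) > …
Once the price passes $4,900, only Chen is left; the hammer falls at Farah's limit of $4,900.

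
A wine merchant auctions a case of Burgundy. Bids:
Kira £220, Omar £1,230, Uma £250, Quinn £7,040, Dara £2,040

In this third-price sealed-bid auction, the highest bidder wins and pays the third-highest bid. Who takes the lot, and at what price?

Quinn pays £1,230

Bids ranked: 7,040 (Quinn) > 2,040 (Dara) > 1,230 (Omar) > 250 (Uma) > 220 (Kira)
Quinn wins; payment is bid #3 in the ranking = £1,230.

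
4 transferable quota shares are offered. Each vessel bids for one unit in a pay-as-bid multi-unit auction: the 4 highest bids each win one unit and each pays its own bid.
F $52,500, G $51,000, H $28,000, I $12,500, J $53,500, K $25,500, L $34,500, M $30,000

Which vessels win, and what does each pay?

Bids ranked high→low: 53,500 (J), 52,500 (F), 51,000 (G), 34,500 (L), 30,000 (M), 28,000 (H), …
The 4 highest are J, F, G, L.
Each winner pays its own bid: J $53,500, F $52,500, G $51,000, L $34,500.

J $53,500, F $52,500, G $51,000, L $34,500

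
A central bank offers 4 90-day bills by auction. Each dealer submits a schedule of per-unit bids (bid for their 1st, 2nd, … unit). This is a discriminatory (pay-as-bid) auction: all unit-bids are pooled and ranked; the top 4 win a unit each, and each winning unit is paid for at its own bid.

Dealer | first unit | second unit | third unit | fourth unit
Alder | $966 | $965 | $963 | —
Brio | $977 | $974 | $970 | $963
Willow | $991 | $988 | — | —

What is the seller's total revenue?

Pooled unit-bids ranked (top 4): 991 (Willow-1), 988 (Willow-2), 977 (Brio-1), 974 (Brio-2)
Next rejected bid: $970 (not a price — pay-as-bid).
Each winning unit pays its own bid.
Revenue = 991 + 988 + 977 + 974 = $3,930.

Total revenue: $3,930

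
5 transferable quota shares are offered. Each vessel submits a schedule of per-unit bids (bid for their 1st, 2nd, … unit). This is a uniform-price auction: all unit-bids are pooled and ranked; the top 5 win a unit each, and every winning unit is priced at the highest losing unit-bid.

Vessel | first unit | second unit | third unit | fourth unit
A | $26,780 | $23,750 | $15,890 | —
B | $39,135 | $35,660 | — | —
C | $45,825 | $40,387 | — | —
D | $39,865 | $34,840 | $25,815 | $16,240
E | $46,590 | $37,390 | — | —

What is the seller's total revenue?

Total revenue: $186,950

Pooled unit-bids ranked (top 5): 46,590 (E-1), 45,825 (C-1), 40,387 (C-2), 39,865 (D-1), 39,135 (B-1)
First bid not allocated: $37,390.
Allocation: B 1, C 2, D 1, E 1. Every unit priced at $37,390.
Revenue = 5 × 37,390 = $186,950.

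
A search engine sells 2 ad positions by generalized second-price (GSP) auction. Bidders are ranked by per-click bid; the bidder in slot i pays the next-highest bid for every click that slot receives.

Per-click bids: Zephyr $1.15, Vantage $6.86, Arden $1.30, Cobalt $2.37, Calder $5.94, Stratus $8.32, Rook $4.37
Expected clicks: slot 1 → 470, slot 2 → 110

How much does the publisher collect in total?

Total revenue: $3877.60

Ranked by bid: $8.32 (Stratus) > $6.86 (Vantage) > $5.94 (Calder) > …
Slot 1: Stratus pays $6.86 × 470 = $3224.20
Slot 2: Vantage pays $5.94 × 110 = $653.40
Total = $3877.60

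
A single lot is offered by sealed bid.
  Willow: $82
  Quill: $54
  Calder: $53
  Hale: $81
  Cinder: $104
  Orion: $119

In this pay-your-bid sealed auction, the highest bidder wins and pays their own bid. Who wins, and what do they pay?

Orion pays $119

Sorting bids: 119 (Orion) > 104 (Cinder) > 82 (Willow) > 81 (Hale) > 54 (Quill) > 53 (Calder)
Orion is highest → pays own bid, $119.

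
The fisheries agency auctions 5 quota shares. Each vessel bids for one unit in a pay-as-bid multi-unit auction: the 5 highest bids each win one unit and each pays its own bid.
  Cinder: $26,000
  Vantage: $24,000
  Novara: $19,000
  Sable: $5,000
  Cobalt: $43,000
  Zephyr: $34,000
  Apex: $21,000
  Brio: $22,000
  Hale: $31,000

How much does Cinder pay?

Ordering the bids: 43,000 (Cobalt), 34,000 (Zephyr), 31,000 (Hale), 26,000 (Cinder), 24,000 (Vantage), 22,000 (Brio), 21,000 (Apex), …
The 5 highest are Cobalt, Zephyr, Hale, Cinder, Vantage.
Cinder wins → own bid $26,000.

Cinder pays $26,000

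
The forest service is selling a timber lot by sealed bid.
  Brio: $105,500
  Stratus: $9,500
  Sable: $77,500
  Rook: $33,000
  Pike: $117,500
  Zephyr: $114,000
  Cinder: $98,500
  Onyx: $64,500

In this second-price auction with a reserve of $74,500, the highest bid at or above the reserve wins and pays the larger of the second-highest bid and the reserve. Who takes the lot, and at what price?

Bids ranked: 117,500 (Pike) > 114,000 (Zephyr) > 105,500 (Brio) > 98,500 (Cinder) > 77,500 (Sable) > 64,500 (Onyx) > …
Highest eligible bid: Pike at $117,500.
max(second-highest $114,000, reserve $74,500) = $114,000; the reserve does not bind.

Pike pays $114,000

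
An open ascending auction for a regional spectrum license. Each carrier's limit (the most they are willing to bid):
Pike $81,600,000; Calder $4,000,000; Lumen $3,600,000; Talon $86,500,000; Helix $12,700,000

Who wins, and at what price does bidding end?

Limits in order: 86,500,000 (Talon) > 81,600,000 (Pike) > 12,700,000 (Helix) > 4,000,000 (Calder) > 3,600,000 (Lumen)
Pike is the last rival to drop out, at $81,600,000; Talon remains and wins at that price.

Talon wins at $81,600,000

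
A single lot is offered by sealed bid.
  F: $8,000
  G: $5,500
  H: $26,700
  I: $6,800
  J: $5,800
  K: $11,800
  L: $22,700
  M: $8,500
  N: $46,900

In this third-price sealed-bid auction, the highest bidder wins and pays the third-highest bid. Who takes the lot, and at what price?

N pays $22,700

Bids in order: 46,900 (N) > 26,700 (H) > 22,700 (L) > 11,800 (K) > 8,500 (M) > 8,000 (F) > …
N is highest; pays the third-highest bid, $22,700.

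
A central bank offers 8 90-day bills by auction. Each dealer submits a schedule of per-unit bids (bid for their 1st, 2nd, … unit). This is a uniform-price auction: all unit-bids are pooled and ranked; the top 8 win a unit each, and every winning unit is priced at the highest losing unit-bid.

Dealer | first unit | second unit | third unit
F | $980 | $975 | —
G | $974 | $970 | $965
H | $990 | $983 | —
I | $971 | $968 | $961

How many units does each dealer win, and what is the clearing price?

F 2, G 2, H 2, I 2; clearing price $965

Merging the schedules and taking the best 8: 990 (H-1), 983 (H-2), 980 (F-1), 975 (F-2), 974 (G-1), 971 (I-1), 970 (G-2), 968 (I-2)
Highest rejected unit-bid = $965.
Allocation: F 2, G 2, H 2, I 2.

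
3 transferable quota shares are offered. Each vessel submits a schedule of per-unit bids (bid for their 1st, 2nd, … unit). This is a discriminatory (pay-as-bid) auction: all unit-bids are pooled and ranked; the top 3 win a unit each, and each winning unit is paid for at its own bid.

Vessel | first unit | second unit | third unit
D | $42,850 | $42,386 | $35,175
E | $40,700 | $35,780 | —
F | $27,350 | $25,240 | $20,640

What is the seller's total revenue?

Merging the schedules and taking the best 3: 42,850 (D-1), 42,386 (D-2), 40,700 (E-1)
Next rejected bid: $35,780 (not a price — pay-as-bid).
Each winning unit pays its own bid.
Revenue = 42,850 + 42,386 + 40,700 = $125,936.

Total revenue: $125,936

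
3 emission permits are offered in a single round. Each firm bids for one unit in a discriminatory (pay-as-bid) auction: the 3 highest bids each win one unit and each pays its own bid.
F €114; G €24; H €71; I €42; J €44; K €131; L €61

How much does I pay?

I pays €0

Ordering the bids: 131 (K), 114 (F), 71 (H), 61 (L), 44 (J), …
Top 3: K, F, H.
I does not win → €0.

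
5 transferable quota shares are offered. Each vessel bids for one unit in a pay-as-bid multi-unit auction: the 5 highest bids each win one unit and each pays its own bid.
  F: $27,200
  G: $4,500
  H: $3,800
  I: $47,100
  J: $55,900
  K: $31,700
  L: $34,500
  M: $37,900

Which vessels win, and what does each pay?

Ordering the bids: 55,900 (J), 47,100 (I), 37,900 (M), 34,500 (L), 31,700 (K), 27,200 (F), 4,500 (G), …
Top 5: J, I, M, L, K.
Each winner pays its own bid: J $55,900, I $47,100, M $37,900, L $34,500, K $31,700.

J $55,900, I $47,100, M $37,900, L $34,500, K $31,700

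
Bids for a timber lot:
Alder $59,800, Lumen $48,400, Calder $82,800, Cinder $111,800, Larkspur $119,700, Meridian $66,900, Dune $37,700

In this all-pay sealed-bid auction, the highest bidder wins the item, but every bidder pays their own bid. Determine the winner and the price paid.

Larkspur pays $119,700

Sorting bids: 119,700 (Larkspur) > 111,800 (Cinder) > 82,800 (Calder) > 66,900 (Meridian) > 59,800 (Alder) > 48,400 (Lumen) > …
Larkspur wins with the top bid; all bids are sunk regardless.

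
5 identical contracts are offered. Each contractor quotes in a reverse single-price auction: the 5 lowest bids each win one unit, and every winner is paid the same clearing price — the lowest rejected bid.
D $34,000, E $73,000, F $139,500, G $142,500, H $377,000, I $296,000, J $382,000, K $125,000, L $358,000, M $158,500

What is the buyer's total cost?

Sorting: 34,000 (D), 73,000 (E), 125,000 (K), 139,500 (F), 142,500 (G), 158,500 (M), 296,000 (I), …
The 5 lowest are D, E, K, F, G.
Lowest unsuccessful bid: $158,500 → clearing price.
Total cost = 5 × $158,500 = $792,500.

Total cost: $792,500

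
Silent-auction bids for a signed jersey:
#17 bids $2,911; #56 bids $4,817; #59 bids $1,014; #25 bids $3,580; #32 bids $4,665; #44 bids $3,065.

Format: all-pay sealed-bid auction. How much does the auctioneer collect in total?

Total revenue: $20,052

Rule: the highest bidder wins the item, but every bidder pays their own bid.
Bids in order: 4,817 (#56) > 4,665 (#32) > 3,580 (#25) > 3,065 (#44) > 2,911 (#17) > 1,014 (#59)
Every bidder forfeits their bid regardless of winning.
Revenue = 2,911 + 4,817 + 1,014 + 3,580 + 4,665 + 3,065 = $20,052.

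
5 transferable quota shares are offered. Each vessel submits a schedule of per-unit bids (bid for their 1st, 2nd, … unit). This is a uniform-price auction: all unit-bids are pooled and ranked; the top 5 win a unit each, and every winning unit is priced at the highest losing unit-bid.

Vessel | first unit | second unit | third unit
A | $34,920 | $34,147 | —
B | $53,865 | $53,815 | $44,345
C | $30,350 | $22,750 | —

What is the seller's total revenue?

Total revenue: $151,750

All unit-bids, highest first — top 5: 53,865 (B-1), 53,815 (B-2), 44,345 (B-3), 34,920 (A-1), 34,147 (A-2)
The (k+1)-th unit-bid is $30,350.
Allocation: A 2, B 3. Every unit priced at $30,350.
Revenue = 5 × 30,350 = $151,750.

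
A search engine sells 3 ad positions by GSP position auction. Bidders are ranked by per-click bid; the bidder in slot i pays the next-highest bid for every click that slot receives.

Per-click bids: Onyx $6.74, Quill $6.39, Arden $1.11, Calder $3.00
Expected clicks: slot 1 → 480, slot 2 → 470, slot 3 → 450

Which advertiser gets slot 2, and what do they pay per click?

Quill; $3.00 per click

Ranked by bid: $6.74 (Onyx) > $6.39 (Quill) > $3.00 (Calder) > $1.11 (Arden)
Slot 2 goes to the second-ranked bidder, Quill, who pays the next bid down: $3.00/click.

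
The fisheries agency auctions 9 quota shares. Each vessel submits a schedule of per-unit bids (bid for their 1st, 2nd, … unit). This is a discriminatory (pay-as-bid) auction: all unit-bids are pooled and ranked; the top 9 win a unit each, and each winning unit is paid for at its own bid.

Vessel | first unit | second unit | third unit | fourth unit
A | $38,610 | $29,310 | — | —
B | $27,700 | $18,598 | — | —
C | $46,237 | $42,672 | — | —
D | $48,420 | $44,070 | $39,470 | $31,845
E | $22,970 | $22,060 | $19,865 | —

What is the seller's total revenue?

Merging the schedules and taking the best 9: 48,420 (D-1), 46,237 (C-1), 44,070 (D-2), 42,672 (C-2), 39,470 (D-3), 38,610 (A-1), 31,845 (D-4), 29,310 (A-2), 27,700 (B-1)
Next rejected bid: $22,970 (not a price — pay-as-bid).
Each winning unit pays its own bid.
Revenue = 48,420 + 46,237 + 44,070 + 42,672 + 39,470 + 38,610 + 31,845 + 29,310 + 27,700 = $348,334.

Total revenue: $348,334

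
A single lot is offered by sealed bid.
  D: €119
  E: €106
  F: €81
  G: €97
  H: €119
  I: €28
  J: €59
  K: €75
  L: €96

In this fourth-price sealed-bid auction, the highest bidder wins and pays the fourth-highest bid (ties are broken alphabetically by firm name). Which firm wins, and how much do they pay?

D pays €97

Bids ranked: 119 (D) > 119 (H) > 106 (E) > 97 (G) > 96 (L) > 81 (F) > …
Tie at €119 → D wins by tie-break.
D is highest; pays the fourth-highest bid, €97.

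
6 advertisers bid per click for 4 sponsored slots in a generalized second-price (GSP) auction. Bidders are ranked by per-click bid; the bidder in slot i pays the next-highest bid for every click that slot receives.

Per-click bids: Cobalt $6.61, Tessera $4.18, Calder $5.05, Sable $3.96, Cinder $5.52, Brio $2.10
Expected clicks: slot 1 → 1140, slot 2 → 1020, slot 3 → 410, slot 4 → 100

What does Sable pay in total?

Ranked by bid: $6.61 (Cobalt) > $5.52 (Cinder) > $5.05 (Calder) > $4.18 (Tessera) > $3.96 (Sable) > …
Sable ranks below slot 4 → no slot, pays nothing.

Sable pays $0.00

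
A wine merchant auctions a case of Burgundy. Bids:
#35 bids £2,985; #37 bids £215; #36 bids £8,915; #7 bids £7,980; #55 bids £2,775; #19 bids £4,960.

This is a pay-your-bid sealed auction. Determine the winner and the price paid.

#36 pays £8,915

Bids ranked: 8,915 (#36) > 7,980 (#7) > 4,960 (#19) > 2,985 (#35) > 2,775 (#55) > 215 (#37)
#36 has the highest bid and pays exactly that: £8,915.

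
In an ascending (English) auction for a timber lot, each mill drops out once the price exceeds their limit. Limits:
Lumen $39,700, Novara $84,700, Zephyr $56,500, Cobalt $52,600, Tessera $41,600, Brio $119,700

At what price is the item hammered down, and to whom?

Brio wins at $84,700

Limits ranked: 119,700 (Brio) > 84,700 (Novara) > 56,500 (Zephyr) > 52,600 (Cobalt) > 41,600 (Tessera) > 39,700 (Lumen)
Novara is the last rival to drop out, at $84,700; Brio remains and wins at that price.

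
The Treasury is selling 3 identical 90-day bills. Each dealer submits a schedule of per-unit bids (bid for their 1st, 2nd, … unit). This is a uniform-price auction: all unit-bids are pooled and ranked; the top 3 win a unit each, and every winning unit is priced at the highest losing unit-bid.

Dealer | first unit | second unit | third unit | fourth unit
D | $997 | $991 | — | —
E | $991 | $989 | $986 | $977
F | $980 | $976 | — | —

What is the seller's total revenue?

All unit-bids, highest first — top 3: 997 (D-1), 991 (D-2), 991 (E-1)
Highest rejected unit-bid = $989.
Allocation: D 2, E 1. Every unit priced at $989.
Revenue = 3 × 989 = $2,967.

Total revenue: $2,967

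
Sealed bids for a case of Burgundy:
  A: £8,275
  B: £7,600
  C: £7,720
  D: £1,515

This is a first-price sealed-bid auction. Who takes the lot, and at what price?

A pays £8,275

Sorting bids: 8,275 (A) > 7,720 (C) > 7,600 (B) > 1,515 (D)
First-price: A pays what they bid, £8,275.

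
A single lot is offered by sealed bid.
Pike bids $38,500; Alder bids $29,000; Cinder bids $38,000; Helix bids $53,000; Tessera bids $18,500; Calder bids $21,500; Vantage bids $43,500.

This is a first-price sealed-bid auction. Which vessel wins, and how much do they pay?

Helix pays $53,000

Bids in order: 53,000 (Helix) > 43,500 (Vantage) > 38,500 (Pike) > 38,000 (Cinder) > 29,000 (Alder) > 21,500 (Calder) > …
Helix is highest → pays own bid, $53,000.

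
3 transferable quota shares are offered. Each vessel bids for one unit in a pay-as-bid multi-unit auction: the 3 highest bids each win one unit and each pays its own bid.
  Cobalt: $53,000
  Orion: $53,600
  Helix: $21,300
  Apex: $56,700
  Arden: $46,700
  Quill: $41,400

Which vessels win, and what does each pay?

Ordering the bids: 56,700 (Apex), 53,600 (Orion), 53,000 (Cobalt), 46,700 (Arden), 41,400 (Quill), …
Winners (3 units): Apex, Orion, Cobalt.
Each winner pays its own bid: Apex $56,700, Orion $53,600, Cobalt $53,000.

Apex $56,700, Orion $53,600, Cobalt $53,000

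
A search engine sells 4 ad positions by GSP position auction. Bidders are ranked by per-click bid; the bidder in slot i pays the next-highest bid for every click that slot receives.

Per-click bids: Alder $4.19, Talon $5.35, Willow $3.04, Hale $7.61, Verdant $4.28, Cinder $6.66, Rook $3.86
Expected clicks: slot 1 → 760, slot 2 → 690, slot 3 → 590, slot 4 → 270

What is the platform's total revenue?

Per-click bids in order: $7.61 (Hale) > $6.66 (Cinder) > $5.35 (Talon) > $4.28 (Verdant) > $4.19 (Alder) > …
Slot 1: Hale pays $6.66 × 760 = $5061.60
Slot 2: Cinder pays $5.35 × 690 = $3691.50
Slot 3: Talon pays $4.28 × 590 = $2525.20
Slot 4: Verdant pays $4.19 × 270 = $1131.30
Total = $12409.60

Total revenue: $12409.60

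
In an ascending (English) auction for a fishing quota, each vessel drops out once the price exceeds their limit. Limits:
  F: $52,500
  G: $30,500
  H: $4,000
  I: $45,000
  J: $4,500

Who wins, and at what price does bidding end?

F wins at $45,000

Rule: the price rises until one bidder remains; the winner pays the price at which the last rival dropped out.
Limits ranked: 52,500 (F) > 45,000 (I) > 30,500 (G) > 4,500 (J) > 4,000 (H)
Bidding ends when I exits at $45,000; F takes it.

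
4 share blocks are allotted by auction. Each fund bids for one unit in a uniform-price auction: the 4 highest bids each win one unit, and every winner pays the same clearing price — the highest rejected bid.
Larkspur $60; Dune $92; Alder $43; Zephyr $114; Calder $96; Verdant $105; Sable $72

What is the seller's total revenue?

Total revenue: $288

Ordering the bids: 114 (Zephyr), 105 (Verdant), 96 (Calder), 92 (Dune), 72 (Sable), 60 (Larkspur), …
The 4 highest are Zephyr, Verdant, Calder, Dune.
Clearing price = highest rejected bid = $72.
Total revenue = 4 × $72 = $288.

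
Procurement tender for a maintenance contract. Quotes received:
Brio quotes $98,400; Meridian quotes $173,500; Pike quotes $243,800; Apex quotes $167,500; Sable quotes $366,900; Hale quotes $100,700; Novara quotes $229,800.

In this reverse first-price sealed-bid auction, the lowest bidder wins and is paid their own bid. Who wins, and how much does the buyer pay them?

Brio is paid $98,400

Rule: the lowest bidder wins and is paid their own bid.
Bids in order: 98,400 (Brio) < 100,700 (Hale) < 167,500 (Apex) < 173,500 (Meridian) < 229,800 (Novara) < 243,800 (Pike) < …
Brio is lowest → is paid own bid, $98,400.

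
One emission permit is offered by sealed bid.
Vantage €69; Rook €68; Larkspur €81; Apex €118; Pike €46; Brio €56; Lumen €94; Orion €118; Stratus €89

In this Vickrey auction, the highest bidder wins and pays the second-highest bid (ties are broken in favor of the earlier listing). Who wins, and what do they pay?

Apex pays €118

Bids ranked: 118 (Apex) > 118 (Orion) > 94 (Lumen) > 89 (Stratus) > 81 (Larkspur) > 69 (Vantage) > …
Tie at €118 → Apex wins by tie-break.
Apex is highest; pays the second-highest bid, €118.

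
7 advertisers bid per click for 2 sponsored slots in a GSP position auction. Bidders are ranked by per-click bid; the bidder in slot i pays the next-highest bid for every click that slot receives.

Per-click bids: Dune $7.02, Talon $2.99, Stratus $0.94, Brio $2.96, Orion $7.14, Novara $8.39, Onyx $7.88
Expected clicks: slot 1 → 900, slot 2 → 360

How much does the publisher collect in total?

Total revenue: $9662.40

Sorting advertisers: $8.39 (Novara) > $7.88 (Onyx) > $7.14 (Orion) > …
Slot 1: Novara pays $7.88 × 900 = $7092.00
Slot 2: Onyx pays $7.14 × 360 = $2570.40
Total = $9662.40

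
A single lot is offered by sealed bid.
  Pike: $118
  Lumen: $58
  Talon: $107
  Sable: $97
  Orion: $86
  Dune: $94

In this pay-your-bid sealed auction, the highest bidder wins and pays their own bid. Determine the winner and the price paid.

Sorting bids: 118 (Pike) > 107 (Talon) > 97 (Sable) > 94 (Dune) > 86 (Orion) > 58 (Lumen)
First-price: Pike pays what they bid, $118.

Pike pays $118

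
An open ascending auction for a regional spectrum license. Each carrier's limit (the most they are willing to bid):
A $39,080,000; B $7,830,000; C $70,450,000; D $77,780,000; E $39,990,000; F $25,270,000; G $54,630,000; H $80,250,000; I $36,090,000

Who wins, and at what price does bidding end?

H wins at $77,780,000

Rule: the price rises until one bidder remains; the winner pays the price at which the last rival dropped out.
Sorting limits: 80,250,000 (H) > 77,780,000 (D) > 70,450,000 (C) > 54,630,000 (G) > 39,990,000 (E) > 39,080,000 (A) > …
Once the price passes $77,780,000, only H is left; the hammer falls at D's limit of $77,780,000.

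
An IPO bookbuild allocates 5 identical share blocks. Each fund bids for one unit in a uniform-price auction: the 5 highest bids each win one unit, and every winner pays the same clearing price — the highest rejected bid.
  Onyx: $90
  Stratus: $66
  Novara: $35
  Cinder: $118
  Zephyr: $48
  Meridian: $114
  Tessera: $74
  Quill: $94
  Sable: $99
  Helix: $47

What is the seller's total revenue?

Bids ranked high→low: 118 (Cinder), 114 (Meridian), 99 (Sable), 94 (Quill), 90 (Onyx), 74 (Tessera), 66 (Stratus), …
Top 5: Cinder, Meridian, Sable, Quill, Onyx.
Clearing price = highest rejected bid = $74.
Total revenue = 5 × $74 = $370.

Total revenue: $370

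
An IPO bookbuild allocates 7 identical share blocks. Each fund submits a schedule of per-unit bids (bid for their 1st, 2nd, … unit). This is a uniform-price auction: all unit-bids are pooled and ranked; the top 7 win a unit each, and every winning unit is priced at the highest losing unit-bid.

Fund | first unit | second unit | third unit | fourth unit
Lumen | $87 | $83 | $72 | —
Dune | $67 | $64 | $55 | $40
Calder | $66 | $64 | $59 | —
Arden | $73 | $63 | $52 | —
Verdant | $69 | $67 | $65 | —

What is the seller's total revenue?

All unit-bids, highest first — top 7: 87 (Lumen-1), 83 (Lumen-2), 73 (Arden-1), 72 (Lumen-3), 69 (Verdant-1), 67 (Dune-1), 67 (Verdant-2)
First bid not allocated: $66.
Allocation: Arden 1, Dune 1, Lumen 3, Verdant 2. Every unit priced at $66.
Revenue = 7 × 66 = $462.

Total revenue: $462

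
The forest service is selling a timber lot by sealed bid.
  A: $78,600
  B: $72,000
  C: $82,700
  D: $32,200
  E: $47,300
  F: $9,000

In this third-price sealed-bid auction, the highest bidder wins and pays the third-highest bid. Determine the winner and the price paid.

C pays $72,000

Bids in order: 82,700 (C) > 78,600 (A) > 72,000 (B) > 47,300 (E) > 32,200 (D) > 9,000 (F)
C wins; payment is bid #3 in the ranking = $72,000.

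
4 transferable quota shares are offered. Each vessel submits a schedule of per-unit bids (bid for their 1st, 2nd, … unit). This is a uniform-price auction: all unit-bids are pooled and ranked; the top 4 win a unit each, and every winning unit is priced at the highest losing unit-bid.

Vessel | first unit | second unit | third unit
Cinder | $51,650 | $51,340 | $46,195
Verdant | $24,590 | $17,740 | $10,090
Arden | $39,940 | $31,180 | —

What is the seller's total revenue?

Total revenue: $124,720

Pooled unit-bids ranked (top 4): 51,650 (Cinder-1), 51,340 (Cinder-2), 46,195 (Cinder-3), 39,940 (Arden-1)
The (k+1)-th unit-bid is $31,180.
Allocation: Arden 1, Cinder 3. Every unit priced at $31,180.
Revenue = 4 × 31,180 = $124,720.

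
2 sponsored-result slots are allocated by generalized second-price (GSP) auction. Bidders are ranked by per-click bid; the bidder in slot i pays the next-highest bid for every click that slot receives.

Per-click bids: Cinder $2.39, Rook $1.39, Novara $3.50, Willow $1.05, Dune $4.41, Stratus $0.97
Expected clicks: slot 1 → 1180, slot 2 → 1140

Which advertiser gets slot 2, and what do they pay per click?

Novara; $2.39 per click

Sorting advertisers: $4.41 (Dune) > $3.50 (Novara) > $2.39 (Cinder) > …
Slot 2 goes to the second-ranked bidder, Novara, who pays the next bid down: $2.39/click.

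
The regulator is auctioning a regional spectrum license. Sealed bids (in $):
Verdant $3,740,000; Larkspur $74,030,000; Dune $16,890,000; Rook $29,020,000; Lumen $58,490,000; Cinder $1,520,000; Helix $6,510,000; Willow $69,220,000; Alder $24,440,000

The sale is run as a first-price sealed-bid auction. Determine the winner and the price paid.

Larkspur pays $74,030,000

First-price sealed-bid auction: the highest bidder wins and pays their own bid.
Bids ranked: 74,030,000 (Larkspur) > 69,220,000 (Willow) > 58,490,000 (Lumen) > 29,020,000 (Rook) > 24,440,000 (Alder) > 16,890,000 (Dune) > …
Larkspur is highest → pays own bid, $74,030,000.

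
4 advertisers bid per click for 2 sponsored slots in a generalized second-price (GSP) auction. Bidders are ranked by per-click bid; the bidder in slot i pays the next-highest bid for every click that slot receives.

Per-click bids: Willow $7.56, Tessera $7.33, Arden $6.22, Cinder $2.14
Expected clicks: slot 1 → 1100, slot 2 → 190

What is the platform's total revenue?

Total revenue: $9244.80

Per-click bids in order: $7.56 (Willow) > $7.33 (Tessera) > $6.22 (Arden) > …
Slot 1: Willow pays $7.33 × 1100 = $8063.00
Slot 2: Tessera pays $6.22 × 190 = $1181.80
Total = $9244.80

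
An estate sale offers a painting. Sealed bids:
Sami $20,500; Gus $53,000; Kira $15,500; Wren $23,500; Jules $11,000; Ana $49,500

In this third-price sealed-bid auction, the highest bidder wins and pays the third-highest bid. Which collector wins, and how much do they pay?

Bids ranked: 53,000 (Gus) > 49,500 (Ana) > 23,500 (Wren) > 20,500 (Sami) > 15,500 (Kira) > 11,000 (Jules)
Gus wins; payment is bid #3 in the ranking = $23,500.

Gus pays $23,500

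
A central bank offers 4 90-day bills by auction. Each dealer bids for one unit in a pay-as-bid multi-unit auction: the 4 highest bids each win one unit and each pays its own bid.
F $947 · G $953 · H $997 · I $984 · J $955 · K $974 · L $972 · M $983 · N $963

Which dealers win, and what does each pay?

Ordering the bids: 997 (H), 984 (I), 983 (M), 974 (K), 972 (L), 963 (N), …
The 4 highest are H, I, M, K.
Each winner pays its own bid: H $997, I $984, M $983, K $974.

H $997, I $984, M $983, K $974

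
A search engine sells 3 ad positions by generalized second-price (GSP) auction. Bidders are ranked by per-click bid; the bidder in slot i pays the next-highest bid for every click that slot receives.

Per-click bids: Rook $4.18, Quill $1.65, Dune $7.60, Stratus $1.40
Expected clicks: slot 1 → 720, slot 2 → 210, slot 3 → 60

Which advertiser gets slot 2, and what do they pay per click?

Ranked by bid: $7.60 (Dune) > $4.18 (Rook) > $1.65 (Quill) > $1.40 (Stratus)
Slot 2 goes to the second-ranked bidder, Rook, who pays the next bid down: $1.65/click.

Rook; $1.65 per click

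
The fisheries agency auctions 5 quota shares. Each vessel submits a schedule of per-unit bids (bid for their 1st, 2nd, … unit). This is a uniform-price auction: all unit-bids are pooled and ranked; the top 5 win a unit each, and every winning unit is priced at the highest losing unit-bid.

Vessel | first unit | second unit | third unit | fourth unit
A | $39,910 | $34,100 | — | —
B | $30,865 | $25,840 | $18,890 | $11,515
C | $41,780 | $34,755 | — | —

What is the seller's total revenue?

Total revenue: $129,200

Pooled unit-bids ranked (top 5): 41,780 (C-1), 39,910 (A-1), 34,755 (C-2), 34,100 (A-2), 30,865 (B-1)
The (k+1)-th unit-bid is $25,840.
Allocation: A 2, B 1, C 2. Every unit priced at $25,840.
Revenue = 5 × 25,840 = $129,200.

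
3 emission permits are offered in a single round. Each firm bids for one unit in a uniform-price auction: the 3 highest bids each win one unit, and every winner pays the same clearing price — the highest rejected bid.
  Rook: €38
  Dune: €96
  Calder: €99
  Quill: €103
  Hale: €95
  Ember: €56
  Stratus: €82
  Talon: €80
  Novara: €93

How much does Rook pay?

Sorting: 103 (Quill), 99 (Calder), 96 (Dune), 95 (Hale), 93 (Novara), …
The 3 highest are Quill, Calder, Dune.
First losing bid is Hale's €95, which sets the uniform price.
Rook does not win → pays €0.

Rook pays €0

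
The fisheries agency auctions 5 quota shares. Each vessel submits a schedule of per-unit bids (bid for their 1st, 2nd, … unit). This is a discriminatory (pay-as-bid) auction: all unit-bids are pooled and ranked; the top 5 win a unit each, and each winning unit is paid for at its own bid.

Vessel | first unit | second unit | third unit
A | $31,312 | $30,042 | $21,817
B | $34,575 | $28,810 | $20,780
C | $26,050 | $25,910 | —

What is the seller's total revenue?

Total revenue: $150,789

All unit-bids, highest first — top 5: 34,575 (B-1), 31,312 (A-1), 30,042 (A-2), 28,810 (B-2), 26,050 (C-1)
Next rejected bid: $25,910 (not a price — pay-as-bid).
Each winning unit pays its own bid.
Revenue = 34,575 + 31,312 + 30,042 + 28,810 + 26,050 = $150,789.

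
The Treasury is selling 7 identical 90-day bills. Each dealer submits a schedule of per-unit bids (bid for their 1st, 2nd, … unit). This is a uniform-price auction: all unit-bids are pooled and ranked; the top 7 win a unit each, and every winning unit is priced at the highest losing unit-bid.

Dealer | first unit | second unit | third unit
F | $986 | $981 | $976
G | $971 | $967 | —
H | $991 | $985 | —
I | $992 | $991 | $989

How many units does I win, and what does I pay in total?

Merging the schedules and taking the best 7: 992 (I-1), 991 (H-1), 991 (I-2), 989 (I-3), 986 (F-1), 985 (H-2), 981 (F-2)
The (k+1)-th unit-bid is $976.
I wins 3 unit(s) at $976 each.

I: 3 units, pays $2,928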